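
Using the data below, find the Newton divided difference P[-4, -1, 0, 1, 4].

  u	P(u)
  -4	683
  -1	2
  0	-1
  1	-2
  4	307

2

P[-4,-1] = (2 - 683) / (-1 - (-4)) = -227
P[-1,0] = (-1 - 2) / (0 - (-1)) = -3
P[0,1] = (-2 - (-1)) / (1 - 0) = -1
P[1,4] = (307 - (-2)) / (4 - 1) = 103
P[-4,-1,0] = (-3 - (-227)) / (0 - (-4)) = 56
P[-1,0,1] = (-1 - (-3)) / (1 - (-1)) = 1
P[0,1,4] = (103 - (-1)) / (4 - 0) = 26
P[-4,-1,0,1] = (1 - 56) / (1 - (-4)) = -11
P[-1,0,1,4] = (26 - 1) / (4 - (-1)) = 5
P[-4,-1,0,1,4] = (5 - (-11)) / (4 - (-4)) = 2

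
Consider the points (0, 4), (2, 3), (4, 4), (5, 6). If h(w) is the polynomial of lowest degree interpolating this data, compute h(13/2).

Evaluate each Lagrange basis at w = 13/2:
L_0(13/2) = (9/2)·(5/2)·(3/2)/[(-2)·(-4)·(-5)] = -27/64
L_1(13/2) = (13/2)·(5/2)·(3/2)/[(2)·(-2)·(-3)] = 65/32
L_2(13/2) = (13/2)·(9/2)·(3/2)/[(4)·(2)·(-1)] = -351/64
L_3(13/2) = (13/2)·(9/2)·(5/2)/[(5)·(3)·(1)] = 39/8
Sum: 4·(-27/64) + 3·(65/32) + 4·(-351/64) + 6·(39/8) = 375/32

375/32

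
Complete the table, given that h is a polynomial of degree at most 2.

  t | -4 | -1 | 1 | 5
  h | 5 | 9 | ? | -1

25/3

The 3 known values determine h uniquely (degree ≤ 2).
L_0(1) = (2)·(-4)/[(-3)·(-9)] = -8/27
L_1(1) = (5)·(-4)/[(3)·(-6)] = 10/9
L_2(1) = (5)·(2)/[(9)·(6)] = 5/27
Sum: 5·(-8/27) + 9·(10/9) + (-1)·(5/27) = 25/3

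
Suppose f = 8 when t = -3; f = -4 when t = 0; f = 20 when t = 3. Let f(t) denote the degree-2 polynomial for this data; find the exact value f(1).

0

Evaluate each Lagrange basis at t = 1:
L_0(1) = (1)·(-2)/[(-3)·(-6)] = -1/9
L_1(1) = (4)·(-2)/[(3)·(-3)] = 8/9
L_2(1) = (4)·(1)/[(6)·(3)] = 2/9
Sum: 8·(-1/9) + (-4)·(8/9) + 20·(2/9) = 0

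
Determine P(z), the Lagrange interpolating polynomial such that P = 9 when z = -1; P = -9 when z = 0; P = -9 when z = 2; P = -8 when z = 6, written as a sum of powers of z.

Build the Lagrange basis polynomials:
L_0(z) = z(z - 2)(z - 6) / [-21] = -(1/21)z^3 + (8/21)z^2 - (4/7)z
L_1(z) = (z + 1)(z - 2)(z - 6) / [12] = (1/12)z^3 - (7/12)z^2 + (1/3)z + 1
L_2(z) = (z + 1)z(z - 6) / [-24] = -(1/24)z^3 + (5/24)z^2 + (1/4)z
L_3(z) = (z + 1)z(z - 2) / [168] = (1/168)z^3 - (1/168)z^2 - (1/84)z
P(z) = 9·L_0 + (-9)·L_1 + (-9)·L_2 + (-8)·L_3
  9·L_0(z) = -(3/7)z^3 + (24/7)z^2 - (36/7)z
  (-9)·L_1(z) = -(3/4)z^3 + (21/4)z^2 - 3z - 9
  (-9)·L_2(z) = (3/8)z^3 - (15/8)z^2 - (9/4)z
  (-8)·L_3(z) = -(1/21)z^3 + (1/21)z^2 + (2/21)z
Adding term by term: -(143/168)z^3 + (1151/168)z^2 - (865/84)z - 9

P(z) = -(143/168)z^3 + (1151/168)z^2 - (865/84)z - 9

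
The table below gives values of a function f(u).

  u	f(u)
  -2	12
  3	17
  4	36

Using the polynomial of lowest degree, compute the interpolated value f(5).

Evaluate each Lagrange basis at u = 5:
L_0(5) = (2)·(1)/[(-5)·(-6)] = 1/15
L_1(5) = (7)·(1)/[(5)·(-1)] = -7/5
L_2(5) = (7)·(2)/[(6)·(1)] = 7/3
Sum: 12·(1/15) + 17·(-7/5) + 36·(7/3) = 61

61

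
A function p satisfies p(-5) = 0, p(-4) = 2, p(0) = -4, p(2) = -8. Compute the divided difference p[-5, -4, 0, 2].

p[-5,-4] = (2 - 0) / (-4 - (-5)) = 2
p[-4,0] = (-4 - 2) / (0 - (-4)) = -3/2
p[0,2] = (-8 - (-4)) / (2 - 0) = -2
p[-5,-4,0] = (-3/2 - 2) / (0 - (-5)) = -7/10
p[-4,0,2] = (-2 - (-3/2)) / (2 - (-4)) = -1/12
p[-5,-4,0,2] = (-1/12 - (-7/10)) / (2 - (-5)) = 37/420

37/420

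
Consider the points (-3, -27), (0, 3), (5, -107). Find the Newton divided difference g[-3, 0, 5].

g[-3,0] = (3 - (-27)) / (0 - (-3)) = 10
g[0,5] = (-107 - 3) / (5 - 0) = -22
g[-3,0,5] = (-22 - 10) / (5 - (-3)) = -4

-4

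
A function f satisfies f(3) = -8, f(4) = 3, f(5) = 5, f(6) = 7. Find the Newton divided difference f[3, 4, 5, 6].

3/2

f[3,4] = (3 - (-8)) / (4 - 3) = 11
f[4,5] = (5 - 3) / (5 - 4) = 2
f[5,6] = (7 - 5) / (6 - 5) = 2
f[3,4,5] = (2 - 11) / (5 - 3) = -9/2
f[4,5,6] = (2 - 2) / (6 - 4) = 0
f[3,4,5,6] = (0 - (-9/2)) / (6 - 3) = 3/2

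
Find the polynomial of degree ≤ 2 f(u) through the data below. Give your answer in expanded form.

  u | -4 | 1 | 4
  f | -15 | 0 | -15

f(u) = -u^2 + 1

Newton's divided differences:
f[-4,1] = (0 - (-15)) / (1 - (-4)) = 3
f[1,4] = (-15 - 0) / (4 - 1) = -5
f[-4,1,4] = (-5 - 3) / (4 - (-4)) = -1
f(u) = -15 + 3·(u + 4) + (-1)·(u + 4)(u - 1)
Expanding: f(u) = -u^2 + 1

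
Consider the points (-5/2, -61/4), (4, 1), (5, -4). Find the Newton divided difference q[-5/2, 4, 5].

q[-5/2,4] = (1 - (-61/4)) / (4 - (-5/2)) = 5/2
q[4,5] = (-4 - 1) / (5 - 4) = -5
q[-5/2,4,5] = (-5 - 5/2) / (5 - (-5/2)) = -1

-1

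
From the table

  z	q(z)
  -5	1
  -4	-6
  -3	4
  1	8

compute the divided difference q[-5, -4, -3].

17/2

q[-5,-4] = (-6 - 1) / (-4 - (-5)) = -7
q[-4,-3] = (4 - (-6)) / (-3 - (-4)) = 10
q[-5,-4,-3] = (10 - (-7)) / (-3 - (-5)) = 17/2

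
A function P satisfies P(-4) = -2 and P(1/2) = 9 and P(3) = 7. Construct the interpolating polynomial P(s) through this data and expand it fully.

Newton's divided differences:
P[-4,1/2] = (9 - (-2)) / (1/2 - (-4)) = 22/9
P[1/2,3] = (7 - 9) / (3 - 1/2) = -4/5
P[-4,1/2,3] = (-4/5 - 22/9) / (3 - (-4)) = -146/315
P(s) = -2 + (22/9)·(s + 4) + (-146/315)·(s + 4)(s - 1/2)
Expanding: P(s) = -(146/315)s^2 + (37/45)s + 914/105

P(s) = -(146/315)s^2 + (37/45)s + 914/105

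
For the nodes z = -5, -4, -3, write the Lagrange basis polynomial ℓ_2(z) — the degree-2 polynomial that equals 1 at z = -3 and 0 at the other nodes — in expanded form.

ℓ_2(z) = (z + 5)(z + 4) / [(2)·(1)]
       = (z^2 + 9z + 20) / (2)

ℓ_2(z) = (1/2)z^2 + (9/2)z + 10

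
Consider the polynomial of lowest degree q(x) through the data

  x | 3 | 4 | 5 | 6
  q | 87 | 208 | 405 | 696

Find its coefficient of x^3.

3

L_0(x) = (x - 4)(x - 5)(x - 6) / [-6] = -(1/6)x^3 + (5/2)x^2 - (37/3)x + 20
L_1(x) = (x - 3)(x - 5)(x - 6) / [2] = (1/2)x^3 - 7x^2 + (63/2)x - 45
L_2(x) = (x - 3)(x - 4)(x - 6) / [-2] = -(1/2)x^3 + (13/2)x^2 - 27x + 36
L_3(x) = (x - 3)(x - 4)(x - 5) / [6] = (1/6)x^3 - 2x^2 + (47/6)x - 10
q(x) = 87·L_0 + 208·L_1 + 405·L_2 + 696·L_3
Only the coefficient of x^3 is needed; take it from each L_i and combine:
87·(-1/6) + 208·(1/2) + 405·(-1/2) + 696·(1/6) = 3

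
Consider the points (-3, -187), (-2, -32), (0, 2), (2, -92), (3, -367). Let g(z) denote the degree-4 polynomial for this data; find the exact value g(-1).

Evaluate each Lagrange basis at z = -1:
L_0(-1) = (1)·(-1)·(-3)·(-4)/[(-1)·(-3)·(-5)·(-6)] = -2/15
L_1(-1) = (2)·(-1)·(-3)·(-4)/[(1)·(-2)·(-4)·(-5)] = 3/5
L_2(-1) = (2)·(1)·(-3)·(-4)/[(3)·(2)·(-2)·(-3)] = 2/3
L_3(-1) = (2)·(1)·(-1)·(-4)/[(5)·(4)·(2)·(-1)] = -1/5
L_4(-1) = (2)·(1)·(-1)·(-3)/[(6)·(5)·(3)·(1)] = 1/15
Sum: (-187)·(-2/15) + (-32)·(3/5) + 2·(2/3) + (-92)·(-1/5) + (-367)·(1/15) = 1

1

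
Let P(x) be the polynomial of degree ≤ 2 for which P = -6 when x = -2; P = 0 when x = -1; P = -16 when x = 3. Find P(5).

L_0(5) = (6)·(2)/[(-1)·(-5)] = 12/5
L_1(5) = (7)·(2)/[(1)·(-4)] = -7/2
L_2(5) = (7)·(6)/[(5)·(4)] = 21/10
Sum: (-6)·(12/5) + 0 + (-16)·(21/10) = -48

-48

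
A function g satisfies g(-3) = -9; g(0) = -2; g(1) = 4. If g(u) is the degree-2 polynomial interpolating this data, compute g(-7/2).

L_0(-7/2) = (-7/2)·(-9/2)/[(-3)·(-4)] = 21/16
L_1(-7/2) = (-1/2)·(-9/2)/[(3)·(-1)] = -3/4
L_2(-7/2) = (-1/2)·(-7/2)/[(4)·(1)] = 7/16
Sum: (-9)·(21/16) + (-2)·(-3/4) + 4·(7/16) = -137/16

-137/16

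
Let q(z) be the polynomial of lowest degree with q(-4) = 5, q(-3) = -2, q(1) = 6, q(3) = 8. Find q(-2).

-26/7

Using Newton's divided-difference form:
q[-4,-3] = (-2 - 5) / (-3 - (-4)) = -7
q[-3,1] = (6 - (-2)) / (1 - (-3)) = 2
q[1,3] = (8 - 6) / (3 - 1) = 1
q[-4,-3,1] = (2 - (-7)) / (1 - (-4)) = 9/5
q[-3,1,3] = (1 - 2) / (3 - (-3)) = -1/6
q[-4,-3,1,3] = (-1/6 - 9/5) / (3 - (-4)) = -59/210
q(-2) = 5 + (-7)·(2) + (9/5)·(2)·(1) + (-59/210)·(2)·(1)·(-3) = -26/7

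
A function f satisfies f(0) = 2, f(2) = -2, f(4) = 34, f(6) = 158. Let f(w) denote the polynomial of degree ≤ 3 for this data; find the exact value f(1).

Evaluate each Lagrange basis at w = 1:
L_0(1) = (-1)·(-3)·(-5)/[(-2)·(-4)·(-6)] = 5/16
L_1(1) = (1)·(-3)·(-5)/[(2)·(-2)·(-4)] = 15/16
L_2(1) = (1)·(-1)·(-5)/[(4)·(2)·(-2)] = -5/16
L_3(1) = (1)·(-1)·(-3)/[(6)·(4)·(2)] = 1/16
Sum: 2·(5/16) + (-2)·(15/16) + 34·(-5/16) + 158·(1/16) = -2

-2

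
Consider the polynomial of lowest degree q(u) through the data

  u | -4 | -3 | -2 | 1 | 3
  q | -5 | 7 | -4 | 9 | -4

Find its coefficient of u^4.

The leading coefficient equals the top divided difference q[-4,-3,-2,1,3].
q[-4,-3] = (7 - (-5)) / (-3 - (-4)) = 12
q[-3,-2] = (-4 - 7) / (-2 - (-3)) = -11
q[-2,1] = (9 - (-4)) / (1 - (-2)) = 13/3
q[1,3] = (-4 - 9) / (3 - 1) = -13/2
q[-4,-3,-2] = (-11 - 12) / (-2 - (-4)) = -23/2
q[-3,-2,1] = (13/3 - (-11)) / (1 - (-3)) = 23/6
q[-2,1,3] = (-13/2 - 13/3) / (3 - (-2)) = -13/6
q[-4,-3,-2,1] = (23/6 - (-23/2)) / (1 - (-4)) = 46/15
q[-3,-2,1,3] = (-13/6 - 23/6) / (3 - (-3)) = -1
q[-4,-3,-2,1,3] = (-1 - 46/15) / (3 - (-4)) = -61/105

-61/105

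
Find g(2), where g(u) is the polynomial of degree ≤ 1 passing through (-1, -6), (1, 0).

3

Evaluate each Lagrange basis at u = 2:
L_0(2) = (1)/[(-2)] = -1/2
L_1(2) = (3)/[(2)] = 3/2
Sum: (-6)·(-1/2) + 0 = 3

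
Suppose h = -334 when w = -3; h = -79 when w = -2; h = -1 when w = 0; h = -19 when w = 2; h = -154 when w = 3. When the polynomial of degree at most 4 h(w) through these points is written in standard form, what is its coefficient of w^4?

Build the Lagrange basis polynomials:
L_0(w) = (w + 2)w(w - 2)(w - 3) / [90] = (1/90)w^4 - (1/30)w^3 - (2/45)w^2 + (2/15)w
L_1(w) = (w + 3)w(w - 2)(w - 3) / [-40] = -(1/40)w^4 + (1/20)w^3 + (9/40)w^2 - (9/20)w
L_2(w) = (w + 3)(w + 2)(w - 2)(w - 3) / [36] = (1/36)w^4 - (13/36)w^2 + 1
L_3(w) = (w + 3)(w + 2)w(w - 3) / [-40] = -(1/40)w^4 - (1/20)w^3 + (9/40)w^2 + (9/20)w
L_4(w) = (w + 3)(w + 2)w(w - 2) / [90] = (1/90)w^4 + (1/30)w^3 - (2/45)w^2 - (2/15)w
h(w) = (-334)·L_0 + (-79)·L_1 + (-1)·L_2 + (-19)·L_3 + (-154)·L_4
Only the coefficient of w^4 is needed; take it from each L_i and combine:
(-334)·(1/90) + (-79)·(-1/40) + (-1)·(1/36) + (-19)·(-1/40) + (-154)·(1/90) = -3

-3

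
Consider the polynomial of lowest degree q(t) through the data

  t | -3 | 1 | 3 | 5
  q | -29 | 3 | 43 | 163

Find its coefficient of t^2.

1

Build the Lagrange basis polynomials:
L_0(t) = (t - 1)(t - 3)(t - 5) / [-192] = -(1/192)t^3 + (3/64)t^2 - (23/192)t + 5/64
L_1(t) = (t + 3)(t - 3)(t - 5) / [32] = (1/32)t^3 - (5/32)t^2 - (9/32)t + 45/32
L_2(t) = (t + 3)(t - 1)(t - 5) / [-24] = -(1/24)t^3 + (1/8)t^2 + (13/24)t - 5/8
L_3(t) = (t + 3)(t - 1)(t - 3) / [64] = (1/64)t^3 - (1/64)t^2 - (9/64)t + 9/64
q(t) = (-29)·L_0 + 3·L_1 + 43·L_2 + 163·L_3
Only the coefficient of t^2 is needed; take it from each L_i and combine:
(-29)·(3/64) + 3·(-5/32) + 43·(1/8) + 163·(-1/64) = 1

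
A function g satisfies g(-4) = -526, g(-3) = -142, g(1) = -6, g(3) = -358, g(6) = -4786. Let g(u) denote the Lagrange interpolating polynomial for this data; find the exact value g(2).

-82

Evaluate each Lagrange basis at u = 2:
L_0(2) = (5)·(1)·(-1)·(-4)/[(-1)·(-5)·(-7)·(-10)] = 2/35
L_1(2) = (6)·(1)·(-1)·(-4)/[(1)·(-4)·(-6)·(-9)] = -1/9
L_2(2) = (6)·(5)·(-1)·(-4)/[(5)·(4)·(-2)·(-5)] = 3/5
L_3(2) = (6)·(5)·(1)·(-4)/[(7)·(6)·(2)·(-3)] = 10/21
L_4(2) = (6)·(5)·(1)·(-1)/[(10)·(9)·(5)·(3)] = -1/45
Sum: (-526)·(2/35) + (-142)·(-1/9) + (-6)·(3/5) + (-358)·(10/21) + (-4786)·(-1/45) = -82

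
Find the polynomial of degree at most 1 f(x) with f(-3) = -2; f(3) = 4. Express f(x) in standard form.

f(x) = x + 1

L_0(x) = (x - 3) / [-6] = -(1/6)x + 1/2
L_1(x) = (x + 3) / [6] = (1/6)x + 1/2
f(x) = (-2)·L_0 + 4·L_1
  (-2)·L_0(x) = (1/3)x - 1
  4·L_1(x) = (2/3)x + 2
Adding term by term: x + 1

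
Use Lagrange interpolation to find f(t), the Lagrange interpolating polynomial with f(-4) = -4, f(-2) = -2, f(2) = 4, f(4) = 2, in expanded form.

f(t) = -(1/16)t^3 - (1/6)t^2 + (7/4)t + 5/3

Build the Lagrange basis polynomials:
L_0(t) = (t + 2)(t - 2)(t - 4) / [-96] = -(1/96)t^3 + (1/24)t^2 + (1/24)t - 1/6
L_1(t) = (t + 4)(t - 2)(t - 4) / [48] = (1/48)t^3 - (1/24)t^2 - (1/3)t + 2/3
L_2(t) = (t + 4)(t + 2)(t - 4) / [-48] = -(1/48)t^3 - (1/24)t^2 + (1/3)t + 2/3
L_3(t) = (t + 4)(t + 2)(t - 2) / [96] = (1/96)t^3 + (1/24)t^2 - (1/24)t - 1/6
f(t) = (-4)·L_0 + (-2)·L_1 + 4·L_2 + 2·L_3
  (-4)·L_0(t) = (1/24)t^3 - (1/6)t^2 - (1/6)t + 2/3
  (-2)·L_1(t) = -(1/24)t^3 + (1/12)t^2 + (2/3)t - 4/3
  4·L_2(t) = -(1/12)t^3 - (1/6)t^2 + (4/3)t + 8/3
  2·L_3(t) = (1/48)t^3 + (1/12)t^2 - (1/12)t - 1/3
Adding term by term: -(1/16)t^3 - (1/6)t^2 + (7/4)t + 5/3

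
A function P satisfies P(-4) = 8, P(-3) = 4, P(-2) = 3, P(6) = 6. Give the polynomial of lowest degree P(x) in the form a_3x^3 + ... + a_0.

P(x) = -(97/720)x^3 + (23/80)x^2 + (1079/360)x + 203/30

Newton's divided differences:
P[-4,-3] = (4 - 8) / (-3 - (-4)) = -4
P[-3,-2] = (3 - 4) / (-2 - (-3)) = -1
P[-2,6] = (6 - 3) / (6 - (-2)) = 3/8
P[-4,-3,-2] = (-1 - (-4)) / (-2 - (-4)) = 3/2
P[-3,-2,6] = (3/8 - (-1)) / (6 - (-3)) = 11/72
P[-4,-3,-2,6] = (11/72 - 3/2) / (6 - (-4)) = -97/720
P(x) = 8 + (-4)·(x + 4) + (3/2)·(x + 4)(x + 3) + (-97/720)·(x + 4)(x + 3)(x + 2)
Expanding: P(x) = -(97/720)x^3 + (23/80)x^2 + (1079/360)x + 203/30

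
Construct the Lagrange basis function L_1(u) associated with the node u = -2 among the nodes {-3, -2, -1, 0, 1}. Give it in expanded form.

L_1(u) = -(1/6)u^4 - (1/2)u^3 + (1/6)u^2 + (1/2)u

L_1(u) = (u + 3)(u + 1)u(u - 1) / [(1)·(-1)·(-2)·(-3)]
       = (u^4 + 3u^3 - u^2 - 3u) / (-6)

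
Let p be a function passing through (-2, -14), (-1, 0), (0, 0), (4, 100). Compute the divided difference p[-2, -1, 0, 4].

p[-2,-1] = (0 - (-14)) / (-1 - (-2)) = 14
p[-1,0] = (0 - 0) / (0 - (-1)) = 0
p[0,4] = (100 - 0) / (4 - 0) = 25
p[-2,-1,0] = (0 - 14) / (0 - (-2)) = -7
p[-1,0,4] = (25 - 0) / (4 - (-1)) = 5
p[-2,-1,0,4] = (5 - (-7)) / (4 - (-2)) = 2

2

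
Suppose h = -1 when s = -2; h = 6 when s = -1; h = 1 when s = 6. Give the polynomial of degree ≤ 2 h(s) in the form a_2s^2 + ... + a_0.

Newton's divided differences:
h[-2,-1] = (6 - (-1)) / (-1 - (-2)) = 7
h[-1,6] = (1 - 6) / (6 - (-1)) = -5/7
h[-2,-1,6] = (-5/7 - 7) / (6 - (-2)) = -27/28
h(s) = -1 + 7·(s + 2) + (-27/28)·(s + 2)(s + 1)
Expanding: h(s) = -(27/28)s^2 + (115/28)s + 155/14

h(s) = -(27/28)s^2 + (115/28)s + 155/14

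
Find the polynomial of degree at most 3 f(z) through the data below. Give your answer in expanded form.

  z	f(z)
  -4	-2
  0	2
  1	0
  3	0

f(z) = (19/105)z^3 - (2/35)z^2 - (223/105)z + 2

Build the Lagrange basis polynomials:
L_0(z) = z(z - 1)(z - 3) / [-140] = -(1/140)z^3 + (1/35)z^2 - (3/140)z
L_1(z) = (z + 4)(z - 1)(z - 3) / [12] = (1/12)z^3 - (13/12)z + 1
L_2(z) = (z + 4)z(z - 3) / [-10] = -(1/10)z^3 - (1/10)z^2 + (6/5)z
L_3(z) = (z + 4)z(z - 1) / [42] = (1/42)z^3 + (1/14)z^2 - (2/21)z
f(z) = (-2)·L_0 + 2·L_1 + 0·L_2 + 0·L_3
  (-2)·L_0(z) = (1/70)z^3 - (2/35)z^2 + (3/70)z
  2·L_1(z) = (1/6)z^3 - (13/6)z + 2
  0·L_2(z) = 0
  0·L_3(z) = 0
Adding term by term: (19/105)z^3 - (2/35)z^2 - (223/105)z + 2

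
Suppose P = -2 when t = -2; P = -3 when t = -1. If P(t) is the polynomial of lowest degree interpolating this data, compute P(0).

-4

Evaluate each Lagrange basis at t = 0:
L_0(0) = (1)/[(-1)] = -1
L_1(0) = (2)/[(1)] = 2
Sum: (-2)·(-1) + (-3)·(2) = -4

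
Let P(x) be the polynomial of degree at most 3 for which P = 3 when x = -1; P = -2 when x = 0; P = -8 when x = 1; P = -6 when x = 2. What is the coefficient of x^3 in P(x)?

Build the Lagrange basis polynomials:
L_0(x) = x(x - 1)(x - 2) / [-6] = -(1/6)x^3 + (1/2)x^2 - (1/3)x
L_1(x) = (x + 1)(x - 1)(x - 2) / [2] = (1/2)x^3 - x^2 - (1/2)x + 1
L_2(x) = (x + 1)x(x - 2) / [-2] = -(1/2)x^3 + (1/2)x^2 + x
L_3(x) = (x + 1)x(x - 1) / [6] = (1/6)x^3 - (1/6)x
P(x) = 3·L_0 + (-2)·L_1 + (-8)·L_2 + (-6)·L_3
Only the coefficient of x^3 is needed; take it from each L_i and combine:
3·(-1/6) + (-2)·(1/2) + (-8)·(-1/2) + (-6)·(1/6) = 3/2

3/2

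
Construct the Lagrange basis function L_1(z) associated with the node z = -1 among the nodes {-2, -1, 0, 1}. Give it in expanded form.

L_1(z) = (z + 2)z(z - 1) / [(1)·(-1)·(-2)]
       = (z^3 + z^2 - 2z) / (2)

L_1(z) = (1/2)z^3 + (1/2)z^2 - z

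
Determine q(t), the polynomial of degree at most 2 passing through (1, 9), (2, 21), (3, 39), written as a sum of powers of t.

q(t) = 3t^2 + 3t + 3

Build the Lagrange basis polynomials:
L_0(t) = (t - 2)(t - 3) / [2] = (1/2)t^2 - (5/2)t + 3
L_1(t) = (t - 1)(t - 3) / [-1] = -t^2 + 4t - 3
L_2(t) = (t - 1)(t - 2) / [2] = (1/2)t^2 - (3/2)t + 1
q(t) = 9·L_0 + 21·L_1 + 39·L_2
  9·L_0(t) = (9/2)t^2 - (45/2)t + 27
  21·L_1(t) = -21t^2 + 84t - 63
  39·L_2(t) = (39/2)t^2 - (117/2)t + 39
Adding term by term: 3t^2 + 3t + 3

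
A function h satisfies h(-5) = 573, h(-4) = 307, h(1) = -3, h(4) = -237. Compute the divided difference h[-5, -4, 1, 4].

h[-5,-4] = (307 - 573) / (-4 - (-5)) = -266
h[-4,1] = (-3 - 307) / (1 - (-4)) = -62
h[1,4] = (-237 - (-3)) / (4 - 1) = -78
h[-5,-4,1] = (-62 - (-266)) / (1 - (-5)) = 34
h[-4,1,4] = (-78 - (-62)) / (4 - (-4)) = -2
h[-5,-4,1,4] = (-2 - 34) / (4 - (-5)) = -4

-4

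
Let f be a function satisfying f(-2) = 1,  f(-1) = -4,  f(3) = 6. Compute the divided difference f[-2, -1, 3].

f[-2,-1] = (-4 - 1) / (-1 - (-2)) = -5
f[-1,3] = (6 - (-4)) / (3 - (-1)) = 5/2
f[-2,-1,3] = (5/2 - (-5)) / (3 - (-2)) = 3/2

3/2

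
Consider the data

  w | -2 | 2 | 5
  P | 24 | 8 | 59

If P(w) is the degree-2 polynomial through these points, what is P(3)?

Using Newton's divided-difference form:
P[-2,2] = (8 - 24) / (2 - (-2)) = -4
P[2,5] = (59 - 8) / (5 - 2) = 17
P[-2,2,5] = (17 - (-4)) / (5 - (-2)) = 3
P(3) = 24 + (-4)·(5) + 3·(5)·(1) = 19

19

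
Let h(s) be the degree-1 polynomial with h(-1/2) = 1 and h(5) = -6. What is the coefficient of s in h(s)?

The leading coefficient equals the top divided difference h[-1/2,5].
h[-1/2,5] = (-6 - 1) / (5 - (-1/2)) = -14/11

-14/11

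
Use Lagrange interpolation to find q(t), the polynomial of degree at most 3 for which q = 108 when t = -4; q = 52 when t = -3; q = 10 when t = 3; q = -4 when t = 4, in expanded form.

L_0(t) = (t + 3)(t - 3)(t - 4) / [-56] = -(1/56)t^3 + (1/14)t^2 + (9/56)t - 9/14
L_1(t) = (t + 4)(t - 3)(t - 4) / [42] = (1/42)t^3 - (1/14)t^2 - (8/21)t + 8/7
L_2(t) = (t + 4)(t + 3)(t - 4) / [-42] = -(1/42)t^3 - (1/14)t^2 + (8/21)t + 8/7
L_3(t) = (t + 4)(t + 3)(t - 3) / [56] = (1/56)t^3 + (1/14)t^2 - (9/56)t - 9/14
q(t) = 108·L_0 + 52·L_1 + 10·L_2 + (-4)·L_3
  108·L_0(t) = -(27/14)t^3 + (54/7)t^2 + (243/14)t - 486/7
  52·L_1(t) = (26/21)t^3 - (26/7)t^2 - (416/21)t + 416/7
  10·L_2(t) = -(5/21)t^3 - (5/7)t^2 + (80/21)t + 80/7
  (-4)·L_3(t) = -(1/14)t^3 - (2/7)t^2 + (9/14)t + 18/7
Adding term by term: -t^3 + 3t^2 + 2t + 4

q(t) = -t^3 + 3t^2 + 2t + 4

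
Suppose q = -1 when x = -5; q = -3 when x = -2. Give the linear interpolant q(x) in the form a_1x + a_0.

L_0(x) = (x + 2) / [-3] = -(1/3)x - 2/3
L_1(x) = (x + 5) / [3] = (1/3)x + 5/3
q(x) = (-1)·L_0 + (-3)·L_1
  (-1)·L_0(x) = (1/3)x + 2/3
  (-3)·L_1(x) = -x - 5
Adding term by term: -(2/3)x - 13/3

q(x) = -(2/3)x - 13/3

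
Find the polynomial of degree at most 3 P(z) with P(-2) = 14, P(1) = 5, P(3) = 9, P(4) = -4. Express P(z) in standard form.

Build the Lagrange basis polynomials:
L_0(z) = (z - 1)(z - 3)(z - 4) / [-90] = -(1/90)z^3 + (4/45)z^2 - (19/90)z + 2/15
L_1(z) = (z + 2)(z - 3)(z - 4) / [18] = (1/18)z^3 - (5/18)z^2 - (1/9)z + 4/3
L_2(z) = (z + 2)(z - 1)(z - 4) / [-10] = -(1/10)z^3 + (3/10)z^2 + (3/5)z - 4/5
L_3(z) = (z + 2)(z - 1)(z - 3) / [18] = (1/18)z^3 - (1/9)z^2 - (5/18)z + 1/3
P(z) = 14·L_0 + 5·L_1 + 9·L_2 + (-4)·L_3
  14·L_0(z) = -(7/45)z^3 + (56/45)z^2 - (133/45)z + 28/15
  5·L_1(z) = (5/18)z^3 - (25/18)z^2 - (5/9)z + 20/3
  9·L_2(z) = -(9/10)z^3 + (27/10)z^2 + (27/5)z - 36/5
  (-4)·L_3(z) = -(2/9)z^3 + (4/9)z^2 + (10/9)z - 4/3
Adding term by term: -z^3 + 3z^2 + 3z

P(z) = -z^3 + 3z^2 + 3z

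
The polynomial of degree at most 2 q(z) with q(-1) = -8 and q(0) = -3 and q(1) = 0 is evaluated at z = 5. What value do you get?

-8

Using Newton's divided-difference form:
q[-1,0] = (-3 - (-8)) / (0 - (-1)) = 5
q[0,1] = (0 - (-3)) / (1 - 0) = 3
q[-1,0,1] = (3 - 5) / (1 - (-1)) = -1
q(5) = -8 + 5·(6) + (-1)·(6)·(5) = -8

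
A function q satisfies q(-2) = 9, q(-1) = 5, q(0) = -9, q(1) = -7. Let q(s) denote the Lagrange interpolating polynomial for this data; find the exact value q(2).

37

L_0(2) = (3)·(2)·(1)/[(-1)·(-2)·(-3)] = -1
L_1(2) = (4)·(2)·(1)/[(1)·(-1)·(-2)] = 4
L_2(2) = (4)·(3)·(1)/[(2)·(1)·(-1)] = -6
L_3(2) = (4)·(3)·(2)/[(3)·(2)·(1)] = 4
Sum: 9·(-1) + 5·(4) + (-9)·(-6) + (-7)·(4) = 37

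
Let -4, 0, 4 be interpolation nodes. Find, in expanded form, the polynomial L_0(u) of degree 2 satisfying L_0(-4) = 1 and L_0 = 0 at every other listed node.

L_0(u) = u(u - 4) / [(-4)·(-8)]
       = (u^2 - 4u) / (32)

L_0(u) = (1/32)u^2 - (1/8)u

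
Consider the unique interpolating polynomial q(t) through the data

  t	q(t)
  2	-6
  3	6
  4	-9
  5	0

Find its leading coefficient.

The leading coefficient equals the top divided difference q[2,3,4,5].
q[2,3] = (6 - (-6)) / (3 - 2) = 12
q[3,4] = (-9 - 6) / (4 - 3) = -15
q[4,5] = (0 - (-9)) / (5 - 4) = 9
q[2,3,4] = (-15 - 12) / (4 - 2) = -27/2
q[3,4,5] = (9 - (-15)) / (5 - 3) = 12
q[2,3,4,5] = (12 - (-27/2)) / (5 - 2) = 17/2

17/2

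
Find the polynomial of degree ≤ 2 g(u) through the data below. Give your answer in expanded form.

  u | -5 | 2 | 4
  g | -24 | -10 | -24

g(u) = -u^2 - u - 4

Build the Lagrange basis polynomials:
L_0(u) = (u - 2)(u - 4) / [63] = (1/63)u^2 - (2/21)u + 8/63
L_1(u) = (u + 5)(u - 4) / [-14] = -(1/14)u^2 - (1/14)u + 10/7
L_2(u) = (u + 5)(u - 2) / [18] = (1/18)u^2 + (1/6)u - 5/9
g(u) = (-24)·L_0 + (-10)·L_1 + (-24)·L_2
  (-24)·L_0(u) = -(8/21)u^2 + (16/7)u - 64/21
  (-10)·L_1(u) = (5/7)u^2 + (5/7)u - 100/7
  (-24)·L_2(u) = -(4/3)u^2 - 4u + 40/3
Adding term by term: -u^2 - u - 4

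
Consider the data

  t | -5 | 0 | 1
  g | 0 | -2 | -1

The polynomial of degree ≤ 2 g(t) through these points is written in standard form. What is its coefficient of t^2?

7/30

The leading coefficient equals the top divided difference g[-5,0,1].
g[-5,0] = (-2 - 0) / (0 - (-5)) = -2/5
g[0,1] = (-1 - (-2)) / (1 - 0) = 1
g[-5,0,1] = (1 - (-2/5)) / (1 - (-5)) = 7/30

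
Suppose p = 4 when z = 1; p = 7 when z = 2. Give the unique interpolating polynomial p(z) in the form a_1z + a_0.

Build the Lagrange basis polynomials:
L_0(z) = (z - 2) / [-1] = -z + 2
L_1(z) = (z - 1) / [1] = z - 1
p(z) = 4·L_0 + 7·L_1
  4·L_0(z) = -4z + 8
  7·L_1(z) = 7z - 7
Adding term by term: 3z + 1

p(z) = 3z + 1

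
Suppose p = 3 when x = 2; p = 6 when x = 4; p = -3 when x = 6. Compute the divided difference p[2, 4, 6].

-3/2

p[2,4] = (6 - 3) / (4 - 2) = 3/2
p[4,6] = (-3 - 6) / (6 - 4) = -9/2
p[2,4,6] = (-9/2 - 3/2) / (6 - 2) = -3/2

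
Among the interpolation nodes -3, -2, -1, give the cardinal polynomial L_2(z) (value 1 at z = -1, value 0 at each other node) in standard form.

L_2(z) = (1/2)z^2 + (5/2)z + 3

L_2(z) = (z + 3)(z + 2) / [(2)·(1)]
       = (z^2 + 5z + 6) / (2)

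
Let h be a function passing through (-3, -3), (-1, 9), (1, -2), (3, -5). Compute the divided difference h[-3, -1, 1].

-23/8

h[-3,-1] = (9 - (-3)) / (-1 - (-3)) = 6
h[-1,1] = (-2 - 9) / (1 - (-1)) = -11/2
h[-3,-1,1] = (-11/2 - 6) / (1 - (-3)) = -23/8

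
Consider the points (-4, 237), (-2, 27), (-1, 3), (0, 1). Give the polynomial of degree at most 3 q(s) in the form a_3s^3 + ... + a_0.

L_0(s) = (s + 2)(s + 1)s / [-24] = -(1/24)s^3 - (1/8)s^2 - (1/12)s
L_1(s) = (s + 4)(s + 1)s / [4] = (1/4)s^3 + (5/4)s^2 + s
L_2(s) = (s + 4)(s + 2)s / [-3] = -(1/3)s^3 - 2s^2 - (8/3)s
L_3(s) = (s + 4)(s + 2)(s + 1) / [8] = (1/8)s^3 + (7/8)s^2 + (7/4)s + 1
q(s) = 237·L_0 + 27·L_1 + 3·L_2 + 1·L_3
  237·L_0(s) = -(79/8)s^3 - (237/8)s^2 - (79/4)s
  27·L_1(s) = (27/4)s^3 + (135/4)s^2 + 27s
  3·L_2(s) = -s^3 - 6s^2 - 8s
  1·L_3(s) = (1/8)s^3 + (7/8)s^2 + (7/4)s + 1
Adding term by term: -4s^3 - s^2 + s + 1

q(s) = -4s^3 - s^2 + s + 1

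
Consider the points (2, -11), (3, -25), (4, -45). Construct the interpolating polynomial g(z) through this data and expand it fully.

Build the Lagrange basis polynomials:
L_0(z) = (z - 3)(z - 4) / [2] = (1/2)z^2 - (7/2)z + 6
L_1(z) = (z - 2)(z - 4) / [-1] = -z^2 + 6z - 8
L_2(z) = (z - 2)(z - 3) / [2] = (1/2)z^2 - (5/2)z + 3
g(z) = (-11)·L_0 + (-25)·L_1 + (-45)·L_2
  (-11)·L_0(z) = -(11/2)z^2 + (77/2)z - 66
  (-25)·L_1(z) = 25z^2 - 150z + 200
  (-45)·L_2(z) = -(45/2)z^2 + (225/2)z - 135
Adding term by term: -3z^2 + z - 1

g(z) = -3z^2 + z - 1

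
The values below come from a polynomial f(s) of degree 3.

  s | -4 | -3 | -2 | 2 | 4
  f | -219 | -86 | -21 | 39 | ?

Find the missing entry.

285

The 4 known values determine f uniquely (degree ≤ 3).
Evaluate each Lagrange basis at s = 4:
L_0(4) = (7)·(6)·(2)/[(-1)·(-2)·(-6)] = -7
L_1(4) = (8)·(6)·(2)/[(1)·(-1)·(-5)] = 96/5
L_2(4) = (8)·(7)·(2)/[(2)·(1)·(-4)] = -14
L_3(4) = (8)·(7)·(6)/[(6)·(5)·(4)] = 14/5
Sum: (-219)·(-7) + (-86)·(96/5) + (-21)·(-14) + 39·(14/5) = 285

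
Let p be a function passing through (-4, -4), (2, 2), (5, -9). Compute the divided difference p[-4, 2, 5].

-14/27

p[-4,2] = (2 - (-4)) / (2 - (-4)) = 1
p[2,5] = (-9 - 2) / (5 - 2) = -11/3
p[-4,2,5] = (-11/3 - 1) / (5 - (-4)) = -14/27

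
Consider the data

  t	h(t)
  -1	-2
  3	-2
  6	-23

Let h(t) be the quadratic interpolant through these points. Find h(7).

L_0(7) = (4)·(1)/[(-4)·(-7)] = 1/7
L_1(7) = (8)·(1)/[(4)·(-3)] = -2/3
L_2(7) = (8)·(4)/[(7)·(3)] = 32/21
Sum: (-2)·(1/7) + (-2)·(-2/3) + (-23)·(32/21) = -34

-34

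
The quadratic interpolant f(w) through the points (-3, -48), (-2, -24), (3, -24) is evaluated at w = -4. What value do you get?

-80

L_0(-4) = (-2)·(-7)/[(-1)·(-6)] = 7/3
L_1(-4) = (-1)·(-7)/[(1)·(-5)] = -7/5
L_2(-4) = (-1)·(-2)/[(6)·(5)] = 1/15
Sum: (-48)·(7/3) + (-24)·(-7/5) + (-24)·(1/15) = -80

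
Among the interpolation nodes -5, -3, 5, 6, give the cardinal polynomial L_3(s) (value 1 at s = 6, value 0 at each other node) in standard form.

L_3(s) = (s + 5)(s + 3)(s - 5) / [(11)·(9)·(1)]
       = (s^3 + 3s^2 - 25s - 75) / (99)

L_3(s) = (1/99)s^3 + (1/33)s^2 - (25/99)s - 25/33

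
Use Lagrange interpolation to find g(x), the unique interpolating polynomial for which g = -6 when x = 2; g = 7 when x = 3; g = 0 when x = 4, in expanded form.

L_0(x) = (x - 3)(x - 4) / [2] = (1/2)x^2 - (7/2)x + 6
L_1(x) = (x - 2)(x - 4) / [-1] = -x^2 + 6x - 8
L_2(x) = (x - 2)(x - 3) / [2] = (1/2)x^2 - (5/2)x + 3
g(x) = (-6)·L_0 + 7·L_1 + 0·L_2
  (-6)·L_0(x) = -3x^2 + 21x - 36
  7·L_1(x) = -7x^2 + 42x - 56
  0·L_2(x) = 0
Adding term by term: -10x^2 + 63x - 92

g(x) = -10x^2 + 63x - 92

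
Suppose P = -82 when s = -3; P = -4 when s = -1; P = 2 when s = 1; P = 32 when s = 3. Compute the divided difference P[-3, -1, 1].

-9

P[-3,-1] = (-4 - (-82)) / (-1 - (-3)) = 39
P[-1,1] = (2 - (-4)) / (1 - (-1)) = 3
P[-3,-1,1] = (3 - 39) / (1 - (-3)) = -9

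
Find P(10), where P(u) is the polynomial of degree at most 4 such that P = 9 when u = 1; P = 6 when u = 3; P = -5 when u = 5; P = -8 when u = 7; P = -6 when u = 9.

Evaluate each Lagrange basis at u = 10:
L_0(10) = (7)·(5)·(3)·(1)/[(-2)·(-4)·(-6)·(-8)] = 35/128
L_1(10) = (9)·(5)·(3)·(1)/[(2)·(-2)·(-4)·(-6)] = -45/32
L_2(10) = (9)·(7)·(3)·(1)/[(4)·(2)·(-2)·(-4)] = 189/64
L_3(10) = (9)·(7)·(5)·(1)/[(6)·(4)·(2)·(-2)] = -105/32
L_4(10) = (9)·(7)·(5)·(3)/[(8)·(6)·(4)·(2)] = 315/128
Sum: 9·(35/128) + 6·(-45/32) + (-5)·(189/64) + (-8)·(-105/32) + (-6)·(315/128) = -1185/128

-1185/128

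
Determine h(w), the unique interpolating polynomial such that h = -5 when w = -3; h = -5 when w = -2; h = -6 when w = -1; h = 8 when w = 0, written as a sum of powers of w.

Build the Lagrange basis polynomials:
L_0(w) = (w + 2)(w + 1)w / [-6] = -(1/6)w^3 - (1/2)w^2 - (1/3)w
L_1(w) = (w + 3)(w + 1)w / [2] = (1/2)w^3 + 2w^2 + (3/2)w
L_2(w) = (w + 3)(w + 2)w / [-2] = -(1/2)w^3 - (5/2)w^2 - 3w
L_3(w) = (w + 3)(w + 2)(w + 1) / [6] = (1/6)w^3 + w^2 + (11/6)w + 1
h(w) = (-5)·L_0 + (-5)·L_1 + (-6)·L_2 + 8·L_3
  (-5)·L_0(w) = (5/6)w^3 + (5/2)w^2 + (5/3)w
  (-5)·L_1(w) = -(5/2)w^3 - 10w^2 - (15/2)w
  (-6)·L_2(w) = 3w^3 + 15w^2 + 18w
  8·L_3(w) = (4/3)w^3 + 8w^2 + (44/3)w + 8
Adding term by term: (8/3)w^3 + (31/2)w^2 + (161/6)w + 8

h(w) = (8/3)w^3 + (31/2)w^2 + (161/6)w + 8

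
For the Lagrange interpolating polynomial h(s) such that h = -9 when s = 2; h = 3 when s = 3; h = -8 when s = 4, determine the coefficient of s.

139/2

L_0(s) = (s - 3)(s - 4) / [2] = (1/2)s^2 - (7/2)s + 6
L_1(s) = (s - 2)(s - 4) / [-1] = -s^2 + 6s - 8
L_2(s) = (s - 2)(s - 3) / [2] = (1/2)s^2 - (5/2)s + 3
h(s) = (-9)·L_0 + 3·L_1 + (-8)·L_2
Only the coefficient of s is needed; take it from each L_i and combine:
(-9)·(-7/2) + 3·(6) + (-8)·(-5/2) = 139/2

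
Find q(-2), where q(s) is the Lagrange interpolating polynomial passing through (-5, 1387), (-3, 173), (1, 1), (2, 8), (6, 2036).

L_0(-2) = (1)·(-3)·(-4)·(-8)/[(-2)·(-6)·(-7)·(-11)] = -8/77
L_1(-2) = (3)·(-3)·(-4)·(-8)/[(2)·(-4)·(-5)·(-9)] = 4/5
L_2(-2) = (3)·(1)·(-4)·(-8)/[(6)·(4)·(-1)·(-5)] = 4/5
L_3(-2) = (3)·(1)·(-3)·(-8)/[(7)·(5)·(1)·(-4)] = -18/35
L_4(-2) = (3)·(1)·(-3)·(-4)/[(11)·(9)·(5)·(4)] = 1/55
Sum: 1387·(-8/77) + 173·(4/5) + 1·(4/5) + 8·(-18/35) + 2036·(1/55) = 28

28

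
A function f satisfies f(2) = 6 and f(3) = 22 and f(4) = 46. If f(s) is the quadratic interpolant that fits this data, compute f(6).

Using Newton's divided-difference form:
f[2,3] = (22 - 6) / (3 - 2) = 16
f[3,4] = (46 - 22) / (4 - 3) = 24
f[2,3,4] = (24 - 16) / (4 - 2) = 4
f(6) = 6 + 16·(4) + 4·(4)·(3) = 118

118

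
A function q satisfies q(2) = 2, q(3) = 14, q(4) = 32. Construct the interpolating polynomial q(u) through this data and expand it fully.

L_0(u) = (u - 3)(u - 4) / [2] = (1/2)u^2 - (7/2)u + 6
L_1(u) = (u - 2)(u - 4) / [-1] = -u^2 + 6u - 8
L_2(u) = (u - 2)(u - 3) / [2] = (1/2)u^2 - (5/2)u + 3
q(u) = 2·L_0 + 14·L_1 + 32·L_2
  2·L_0(u) = u^2 - 7u + 12
  14·L_1(u) = -14u^2 + 84u - 112
  32·L_2(u) = 16u^2 - 80u + 96
Adding term by term: 3u^2 - 3u - 4

q(u) = 3u^2 - 3u - 4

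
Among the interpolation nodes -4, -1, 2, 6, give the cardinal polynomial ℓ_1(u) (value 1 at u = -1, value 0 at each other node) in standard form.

ℓ_1(u) = (1/63)u^3 - (4/63)u^2 - (20/63)u + 16/21

ℓ_1(u) = (u + 4)(u - 2)(u - 6) / [(3)·(-3)·(-7)]
       = (u^3 - 4u^2 - 20u + 48) / (63)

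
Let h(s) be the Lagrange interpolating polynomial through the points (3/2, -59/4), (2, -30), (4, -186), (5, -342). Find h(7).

-870

L_0(7) = (5)·(3)·(2)/[(-1/2)·(-5/2)·(-7/2)] = -48/7
L_1(7) = (11/2)·(3)·(2)/[(1/2)·(-2)·(-3)] = 11
L_2(7) = (11/2)·(5)·(2)/[(5/2)·(2)·(-1)] = -11
L_3(7) = (11/2)·(5)·(3)/[(7/2)·(3)·(1)] = 55/7
Sum: (-59/4)·(-48/7) + (-30)·(11) + (-186)·(-11) + (-342)·(55/7) = -870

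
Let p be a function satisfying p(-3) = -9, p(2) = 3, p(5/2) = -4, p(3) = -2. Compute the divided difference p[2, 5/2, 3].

18

p[2,5/2] = (-4 - 3) / (5/2 - 2) = -14
p[5/2,3] = (-2 - (-4)) / (3 - 5/2) = 4
p[2,5/2,3] = (4 - (-14)) / (3 - 2) = 18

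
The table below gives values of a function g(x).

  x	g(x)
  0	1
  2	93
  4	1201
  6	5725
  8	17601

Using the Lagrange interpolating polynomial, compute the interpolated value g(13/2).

31269/4

Evaluate each Lagrange basis at x = 13/2:
L_0(13/2) = (9/2)·(5/2)·(1/2)·(-3/2)/[(-2)·(-4)·(-6)·(-8)] = -45/2048
L_1(13/2) = (13/2)·(5/2)·(1/2)·(-3/2)/[(2)·(-2)·(-4)·(-6)] = 65/512
L_2(13/2) = (13/2)·(9/2)·(1/2)·(-3/2)/[(4)·(2)·(-2)·(-4)] = -351/1024
L_3(13/2) = (13/2)·(9/2)·(5/2)·(-3/2)/[(6)·(4)·(2)·(-2)] = 585/512
L_4(13/2) = (13/2)·(9/2)·(5/2)·(1/2)/[(8)·(6)·(4)·(2)] = 195/2048
Sum: 1·(-45/2048) + 93·(65/512) + 1201·(-351/1024) + 5725·(585/512) + 17601·(195/2048) = 31269/4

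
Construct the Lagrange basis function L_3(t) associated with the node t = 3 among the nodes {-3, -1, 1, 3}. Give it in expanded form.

L_3(t) = (t + 3)(t + 1)(t - 1) / [(6)·(4)·(2)]
       = (t^3 + 3t^2 - t - 3) / (48)

L_3(t) = (1/48)t^3 + (1/16)t^2 - (1/48)t - 1/16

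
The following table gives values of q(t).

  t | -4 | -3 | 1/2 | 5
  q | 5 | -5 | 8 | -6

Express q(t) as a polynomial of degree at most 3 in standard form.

Build the Lagrange basis polynomials:
L_0(t) = (t + 3)(t - 1/2)(t - 5) / [-81/2] = -(2/81)t^3 + (5/81)t^2 + (28/81)t - 5/27
L_1(t) = (t + 4)(t - 1/2)(t - 5) / [28] = (1/28)t^3 - (3/56)t^2 - (39/56)t + 5/14
L_2(t) = (t + 4)(t + 3)(t - 5) / [-567/8] = -(8/567)t^3 - (16/567)t^2 + (184/567)t + 160/189
L_3(t) = (t + 4)(t + 3)(t - 1/2) / [324] = (1/324)t^3 + (13/648)t^2 + (17/648)t - 1/54
q(t) = 5·L_0 + (-5)·L_1 + 8·L_2 + (-6)·L_3
  5·L_0(t) = -(10/81)t^3 + (25/81)t^2 + (140/81)t - 25/27
  (-5)·L_1(t) = -(5/28)t^3 + (15/56)t^2 + (195/56)t - 25/14
  8·L_2(t) = -(64/567)t^3 - (128/567)t^2 + (1472/567)t + 1280/189
  (-6)·L_3(t) = -(1/54)t^3 - (13/108)t^2 - (17/108)t + 1/9
Adding term by term: -(983/2268)t^3 + (1045/4536)t^2 + (34697/4536)t + 1577/378

q(t) = -(983/2268)t^3 + (1045/4536)t^2 + (34697/4536)t + 1577/378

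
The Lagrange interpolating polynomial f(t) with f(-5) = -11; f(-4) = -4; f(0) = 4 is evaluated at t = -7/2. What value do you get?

-5/4

Evaluate each Lagrange basis at t = -7/2:
L_0(-7/2) = (1/2)·(-7/2)/[(-1)·(-5)] = -7/20
L_1(-7/2) = (3/2)·(-7/2)/[(1)·(-4)] = 21/16
L_2(-7/2) = (3/2)·(1/2)/[(5)·(4)] = 3/80
Sum: (-11)·(-7/20) + (-4)·(21/16) + 4·(3/80) = -5/4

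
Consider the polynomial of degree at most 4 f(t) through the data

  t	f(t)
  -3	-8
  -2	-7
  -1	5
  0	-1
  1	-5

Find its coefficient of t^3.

89/12

L_0(t) = (t + 2)(t + 1)t(t - 1) / [24] = (1/24)t^4 + (1/12)t^3 - (1/24)t^2 - (1/12)t
L_1(t) = (t + 3)(t + 1)t(t - 1) / [-6] = -(1/6)t^4 - (1/2)t^3 + (1/6)t^2 + (1/2)t
L_2(t) = (t + 3)(t + 2)t(t - 1) / [4] = (1/4)t^4 + t^3 + (1/4)t^2 - (3/2)t
L_3(t) = (t + 3)(t + 2)(t + 1)(t - 1) / [-6] = -(1/6)t^4 - (5/6)t^3 - (5/6)t^2 + (5/6)t + 1
L_4(t) = (t + 3)(t + 2)(t + 1)t / [24] = (1/24)t^4 + (1/4)t^3 + (11/24)t^2 + (1/4)t
f(t) = (-8)·L_0 + (-7)·L_1 + 5·L_2 + (-1)·L_3 + (-5)·L_4
Only the coefficient of t^3 is needed; take it from each L_i and combine:
(-8)·(1/12) + (-7)·(-1/2) + 5·(1) + (-1)·(-5/6) + (-5)·(1/4) = 89/12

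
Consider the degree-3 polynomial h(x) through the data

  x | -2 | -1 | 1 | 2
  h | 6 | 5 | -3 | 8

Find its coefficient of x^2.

2

Build the Lagrange basis polynomials:
L_0(x) = (x + 1)(x - 1)(x - 2) / [-12] = -(1/12)x^3 + (1/6)x^2 + (1/12)x - 1/6
L_1(x) = (x + 2)(x - 1)(x - 2) / [6] = (1/6)x^3 - (1/6)x^2 - (2/3)x + 2/3
L_2(x) = (x + 2)(x + 1)(x - 2) / [-6] = -(1/6)x^3 - (1/6)x^2 + (2/3)x + 2/3
L_3(x) = (x + 2)(x + 1)(x - 1) / [12] = (1/12)x^3 + (1/6)x^2 - (1/12)x - 1/6
h(x) = 6·L_0 + 5·L_1 + (-3)·L_2 + 8·L_3
Only the coefficient of x^2 is needed; take it from each L_i and combine:
6·(1/6) + 5·(-1/6) + (-3)·(-1/6) + 8·(1/6) = 2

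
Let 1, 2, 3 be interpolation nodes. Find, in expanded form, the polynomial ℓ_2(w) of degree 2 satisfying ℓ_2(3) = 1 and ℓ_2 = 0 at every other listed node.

ℓ_2(w) = (w - 1)(w - 2) / [(2)·(1)]
       = (w^2 - 3w + 2) / (2)

ℓ_2(w) = (1/2)w^2 - (3/2)w + 1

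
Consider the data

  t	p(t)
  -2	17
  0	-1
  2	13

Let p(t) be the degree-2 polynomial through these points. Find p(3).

L_0(3) = (3)·(1)/[(-2)·(-4)] = 3/8
L_1(3) = (5)·(1)/[(2)·(-2)] = -5/4
L_2(3) = (5)·(3)/[(4)·(2)] = 15/8
Sum: 17·(3/8) + (-1)·(-5/4) + 13·(15/8) = 32

32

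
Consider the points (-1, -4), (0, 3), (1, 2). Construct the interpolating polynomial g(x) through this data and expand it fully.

g(x) = -4x^2 + 3x + 3

Newton's divided differences:
g[-1,0] = (3 - (-4)) / (0 - (-1)) = 7
g[0,1] = (2 - 3) / (1 - 0) = -1
g[-1,0,1] = (-1 - 7) / (1 - (-1)) = -4
g(x) = -4 + 7·(x + 1) + (-4)·(x + 1)x
Expanding: g(x) = -4x^2 + 3x + 3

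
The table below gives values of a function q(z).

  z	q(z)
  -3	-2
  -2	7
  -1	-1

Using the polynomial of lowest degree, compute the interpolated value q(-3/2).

Evaluate each Lagrange basis at z = -3/2:
L_0(-3/2) = (1/2)·(-1/2)/[(-1)·(-2)] = -1/8
L_1(-3/2) = (3/2)·(-1/2)/[(1)·(-1)] = 3/4
L_2(-3/2) = (3/2)·(1/2)/[(2)·(1)] = 3/8
Sum: (-2)·(-1/8) + 7·(3/4) + (-1)·(3/8) = 41/8

41/8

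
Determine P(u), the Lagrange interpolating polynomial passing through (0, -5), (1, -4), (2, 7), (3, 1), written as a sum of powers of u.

Build the Lagrange basis polynomials:
L_0(u) = (u - 1)(u - 2)(u - 3) / [-6] = -(1/6)u^3 + u^2 - (11/6)u + 1
L_1(u) = u(u - 2)(u - 3) / [2] = (1/2)u^3 - (5/2)u^2 + 3u
L_2(u) = u(u - 1)(u - 3) / [-2] = -(1/2)u^3 + 2u^2 - (3/2)u
L_3(u) = u(u - 1)(u - 2) / [6] = (1/6)u^3 - (1/2)u^2 + (1/3)u
P(u) = (-5)·L_0 + (-4)·L_1 + 7·L_2 + 1·L_3
  (-5)·L_0(u) = (5/6)u^3 - 5u^2 + (55/6)u - 5
  (-4)·L_1(u) = -2u^3 + 10u^2 - 12u
  7·L_2(u) = -(7/2)u^3 + 14u^2 - (21/2)u
  1·L_3(u) = (1/6)u^3 - (1/2)u^2 + (1/3)u
Adding term by term: -(9/2)u^3 + (37/2)u^2 - 13u - 5

P(u) = -(9/2)u^3 + (37/2)u^2 - 13u - 5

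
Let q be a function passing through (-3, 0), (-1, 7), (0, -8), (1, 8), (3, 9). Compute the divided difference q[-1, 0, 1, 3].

-31/6

q[-1,0] = (-8 - 7) / (0 - (-1)) = -15
q[0,1] = (8 - (-8)) / (1 - 0) = 16
q[1,3] = (9 - 8) / (3 - 1) = 1/2
q[-1,0,1] = (16 - (-15)) / (1 - (-1)) = 31/2
q[0,1,3] = (1/2 - 16) / (3 - 0) = -31/6
q[-1,0,1,3] = (-31/6 - 31/2) / (3 - (-1)) = -31/6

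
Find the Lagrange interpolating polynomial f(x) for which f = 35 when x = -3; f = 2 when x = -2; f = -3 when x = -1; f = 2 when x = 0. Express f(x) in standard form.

f(x) = -3x^3 - 4x^2 + 4x + 2

Build the Lagrange basis polynomials:
L_0(x) = (x + 2)(x + 1)x / [-6] = -(1/6)x^3 - (1/2)x^2 - (1/3)x
L_1(x) = (x + 3)(x + 1)x / [2] = (1/2)x^3 + 2x^2 + (3/2)x
L_2(x) = (x + 3)(x + 2)x / [-2] = -(1/2)x^3 - (5/2)x^2 - 3x
L_3(x) = (x + 3)(x + 2)(x + 1) / [6] = (1/6)x^3 + x^2 + (11/6)x + 1
f(x) = 35·L_0 + 2·L_1 + (-3)·L_2 + 2·L_3
  35·L_0(x) = -(35/6)x^3 - (35/2)x^2 - (35/3)x
  2·L_1(x) = x^3 + 4x^2 + 3x
  (-3)·L_2(x) = (3/2)x^3 + (15/2)x^2 + 9x
  2·L_3(x) = (1/3)x^3 + 2x^2 + (11/3)x + 2
Adding term by term: -3x^3 - 4x^2 + 4x + 2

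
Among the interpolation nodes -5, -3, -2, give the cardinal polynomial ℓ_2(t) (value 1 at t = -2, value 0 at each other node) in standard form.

ℓ_2(t) = (1/3)t^2 + (8/3)t + 5

ℓ_2(t) = (t + 5)(t + 3) / [(3)·(1)]
       = (t^2 + 8t + 15) / (3)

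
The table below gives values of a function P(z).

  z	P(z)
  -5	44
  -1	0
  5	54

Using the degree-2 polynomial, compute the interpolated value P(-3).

14

Using Newton's divided-difference form:
P[-5,-1] = (0 - 44) / (-1 - (-5)) = -11
P[-1,5] = (54 - 0) / (5 - (-1)) = 9
P[-5,-1,5] = (9 - (-11)) / (5 - (-5)) = 2
P(-3) = 44 + (-11)·(2) + 2·(2)·(-2) = 14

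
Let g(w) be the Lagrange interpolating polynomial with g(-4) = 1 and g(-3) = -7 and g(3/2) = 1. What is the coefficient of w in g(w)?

L_0(w) = (w + 3)(w - 3/2) / [11/2] = (2/11)w^2 + (3/11)w - 9/11
L_1(w) = (w + 4)(w - 3/2) / [-9/2] = -(2/9)w^2 - (5/9)w + 4/3
L_2(w) = (w + 4)(w + 3) / [99/4] = (4/99)w^2 + (28/99)w + 16/33
g(w) = 1·L_0 + (-7)·L_1 + 1·L_2
Only the coefficient of w is needed; take it from each L_i and combine:
1·(3/11) + (-7)·(-5/9) + 1·(28/99) = 40/9

40/9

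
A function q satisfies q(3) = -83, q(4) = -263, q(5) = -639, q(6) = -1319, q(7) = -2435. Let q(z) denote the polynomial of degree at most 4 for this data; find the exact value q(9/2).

Using Newton's divided-difference form:
q[3,4] = (-263 - (-83)) / (4 - 3) = -180
q[4,5] = (-639 - (-263)) / (5 - 4) = -376
q[5,6] = (-1319 - (-639)) / (6 - 5) = -680
q[6,7] = (-2435 - (-1319)) / (7 - 6) = -1116
q[3,4,5] = (-376 - (-180)) / (5 - 3) = -98
q[4,5,6] = (-680 - (-376)) / (6 - 4) = -152
q[5,6,7] = (-1116 - (-680)) / (7 - 5) = -218
q[3,4,5,6] = (-152 - (-98)) / (6 - 3) = -18
q[4,5,6,7] = (-218 - (-152)) / (7 - 4) = -22
q[3,4,5,6,7] = (-22 - (-18)) / (7 - 3) = -1
q(9/2) = -83 + (-180)·(3/2) + (-98)·(3/2)·(1/2) + (-18)·(3/2)·(1/2)·(-1/2) + (-1)·(3/2)·(1/2)·(-1/2)·(-3/2) = -6725/16

-6725/16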